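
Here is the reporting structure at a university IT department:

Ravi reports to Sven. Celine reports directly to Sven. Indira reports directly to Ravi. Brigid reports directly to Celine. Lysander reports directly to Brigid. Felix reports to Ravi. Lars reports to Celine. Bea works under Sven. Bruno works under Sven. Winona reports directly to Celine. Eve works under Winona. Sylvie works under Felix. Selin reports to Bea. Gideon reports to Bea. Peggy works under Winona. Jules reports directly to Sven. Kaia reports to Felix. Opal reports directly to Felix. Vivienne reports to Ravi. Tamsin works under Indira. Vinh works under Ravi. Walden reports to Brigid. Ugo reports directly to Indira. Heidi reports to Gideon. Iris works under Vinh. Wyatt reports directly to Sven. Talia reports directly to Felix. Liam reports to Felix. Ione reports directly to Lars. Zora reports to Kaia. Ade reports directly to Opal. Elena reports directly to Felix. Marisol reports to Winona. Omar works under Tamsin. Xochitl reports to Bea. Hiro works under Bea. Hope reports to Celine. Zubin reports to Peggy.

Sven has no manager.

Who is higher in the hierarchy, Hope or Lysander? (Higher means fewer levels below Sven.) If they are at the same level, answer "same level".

Hope is 2 levels below Sven; Lysander is 3. Hope is higher.

Hope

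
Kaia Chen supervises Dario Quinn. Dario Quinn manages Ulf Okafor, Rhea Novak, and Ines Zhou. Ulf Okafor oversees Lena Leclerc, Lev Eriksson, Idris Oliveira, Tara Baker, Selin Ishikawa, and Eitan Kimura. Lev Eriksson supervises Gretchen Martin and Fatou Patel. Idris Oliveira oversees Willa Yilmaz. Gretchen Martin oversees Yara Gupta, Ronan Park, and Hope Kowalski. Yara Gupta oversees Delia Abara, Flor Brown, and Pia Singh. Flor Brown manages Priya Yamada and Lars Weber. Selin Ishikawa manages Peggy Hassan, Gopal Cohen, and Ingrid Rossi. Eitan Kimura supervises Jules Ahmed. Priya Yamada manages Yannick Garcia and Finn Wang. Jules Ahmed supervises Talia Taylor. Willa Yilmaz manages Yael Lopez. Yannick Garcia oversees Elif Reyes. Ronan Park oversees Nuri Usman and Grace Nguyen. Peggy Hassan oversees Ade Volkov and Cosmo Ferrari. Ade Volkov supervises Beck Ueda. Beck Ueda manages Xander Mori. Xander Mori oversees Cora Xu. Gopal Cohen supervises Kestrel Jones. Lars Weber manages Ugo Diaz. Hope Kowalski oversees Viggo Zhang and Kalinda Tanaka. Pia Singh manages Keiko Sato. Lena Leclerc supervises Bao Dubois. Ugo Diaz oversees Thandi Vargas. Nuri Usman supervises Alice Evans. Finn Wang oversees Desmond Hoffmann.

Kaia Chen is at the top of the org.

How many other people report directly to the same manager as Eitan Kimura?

Eitan Kimura reports to Ulf Okafor. Ulf Okafor's other direct reports are Lev Eriksson, Idris Oliveira, Selin Ishikawa, Lena Leclerc, Tara Baker — 5 peers.

5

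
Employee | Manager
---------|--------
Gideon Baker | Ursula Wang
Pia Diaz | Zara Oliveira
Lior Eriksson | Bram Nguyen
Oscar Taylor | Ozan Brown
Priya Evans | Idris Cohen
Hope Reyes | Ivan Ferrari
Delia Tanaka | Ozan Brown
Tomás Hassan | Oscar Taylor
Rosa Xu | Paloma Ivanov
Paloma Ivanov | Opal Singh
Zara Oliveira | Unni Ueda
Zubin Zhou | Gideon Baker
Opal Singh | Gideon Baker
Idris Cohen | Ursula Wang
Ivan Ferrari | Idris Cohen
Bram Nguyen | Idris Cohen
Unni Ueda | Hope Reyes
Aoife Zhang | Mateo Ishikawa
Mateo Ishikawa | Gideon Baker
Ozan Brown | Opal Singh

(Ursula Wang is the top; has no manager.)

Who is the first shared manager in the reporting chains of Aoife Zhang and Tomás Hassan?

Gideon Baker

Aoife Zhang's chain of managers is Mateo Ishikawa, Gideon Baker, Ursula Wang. Tomás Hassan's chain of managers is Oscar Taylor, Ozan Brown, Opal Singh, Gideon Baker, Ursula Wang. The first manager that appears in both chains is Gideon Baker.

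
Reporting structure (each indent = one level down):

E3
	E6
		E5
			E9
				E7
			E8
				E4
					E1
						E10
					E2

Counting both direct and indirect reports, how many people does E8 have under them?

E8 directly manages E4. Under E4: E2, E1, E10 (3). That's 4 in total.

4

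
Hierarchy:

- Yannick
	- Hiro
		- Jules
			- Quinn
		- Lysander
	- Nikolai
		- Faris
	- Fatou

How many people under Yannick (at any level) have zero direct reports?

The people in Yannick's organization with no one reporting to them are Fatou, Faris, Lysander, Quinn. That is 4.

4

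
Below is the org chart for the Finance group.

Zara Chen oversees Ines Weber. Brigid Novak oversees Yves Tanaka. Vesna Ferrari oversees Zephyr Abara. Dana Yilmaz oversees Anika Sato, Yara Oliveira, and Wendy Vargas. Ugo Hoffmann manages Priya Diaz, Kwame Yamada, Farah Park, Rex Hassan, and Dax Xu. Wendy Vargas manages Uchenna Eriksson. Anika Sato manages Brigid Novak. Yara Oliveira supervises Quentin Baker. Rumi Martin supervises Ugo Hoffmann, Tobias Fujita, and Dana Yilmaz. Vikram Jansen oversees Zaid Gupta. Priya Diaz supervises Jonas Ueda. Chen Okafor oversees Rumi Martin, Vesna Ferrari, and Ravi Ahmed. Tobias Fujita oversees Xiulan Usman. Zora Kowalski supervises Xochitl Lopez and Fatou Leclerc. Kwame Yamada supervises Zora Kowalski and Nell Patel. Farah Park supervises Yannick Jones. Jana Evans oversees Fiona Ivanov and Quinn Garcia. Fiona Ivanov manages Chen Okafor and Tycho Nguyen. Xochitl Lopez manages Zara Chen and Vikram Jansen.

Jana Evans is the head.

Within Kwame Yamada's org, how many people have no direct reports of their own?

4

The people in Kwame Yamada's organization with no one reporting to them are Nell Patel, Fatou Leclerc, Zaid Gupta, Ines Weber. That is 4.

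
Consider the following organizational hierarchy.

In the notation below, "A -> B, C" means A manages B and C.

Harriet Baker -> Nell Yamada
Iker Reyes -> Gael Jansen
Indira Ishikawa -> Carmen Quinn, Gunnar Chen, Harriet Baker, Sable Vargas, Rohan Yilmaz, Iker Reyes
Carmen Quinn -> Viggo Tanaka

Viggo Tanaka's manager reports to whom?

Viggo Tanaka reports to Carmen Quinn, and Carmen Quinn reports to Indira Ishikawa. So Viggo Tanaka's skip-level manager is Indira Ishikawa.

Indira Ishikawa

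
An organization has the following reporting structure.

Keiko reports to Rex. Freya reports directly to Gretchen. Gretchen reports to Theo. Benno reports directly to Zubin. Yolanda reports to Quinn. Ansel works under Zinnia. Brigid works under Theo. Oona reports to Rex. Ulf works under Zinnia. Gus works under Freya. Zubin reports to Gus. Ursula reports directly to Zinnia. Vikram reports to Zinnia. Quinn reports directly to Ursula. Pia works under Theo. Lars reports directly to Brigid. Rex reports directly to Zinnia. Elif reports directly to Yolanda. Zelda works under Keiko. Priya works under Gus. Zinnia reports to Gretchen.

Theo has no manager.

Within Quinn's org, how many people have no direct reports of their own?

The only person in Quinn's organization with no one reporting to them is Elif. That is 1.

1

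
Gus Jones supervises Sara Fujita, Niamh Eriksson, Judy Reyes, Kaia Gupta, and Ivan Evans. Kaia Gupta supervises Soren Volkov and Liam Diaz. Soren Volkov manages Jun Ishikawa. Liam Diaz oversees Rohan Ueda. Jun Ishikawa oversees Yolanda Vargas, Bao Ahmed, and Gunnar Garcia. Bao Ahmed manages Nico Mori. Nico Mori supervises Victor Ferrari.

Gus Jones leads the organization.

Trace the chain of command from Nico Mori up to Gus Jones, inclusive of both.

Nico Mori -> Bao Ahmed -> Jun Ishikawa -> Soren Volkov -> Kaia Gupta -> Gus Jones

Nico Mori reports to Bao Ahmed. Bao Ahmed reports to Jun Ishikawa. Jun Ishikawa reports to Soren Volkov. Soren Volkov reports to Kaia Gupta. Kaia Gupta reports to Gus Jones. Gus Jones is at the top.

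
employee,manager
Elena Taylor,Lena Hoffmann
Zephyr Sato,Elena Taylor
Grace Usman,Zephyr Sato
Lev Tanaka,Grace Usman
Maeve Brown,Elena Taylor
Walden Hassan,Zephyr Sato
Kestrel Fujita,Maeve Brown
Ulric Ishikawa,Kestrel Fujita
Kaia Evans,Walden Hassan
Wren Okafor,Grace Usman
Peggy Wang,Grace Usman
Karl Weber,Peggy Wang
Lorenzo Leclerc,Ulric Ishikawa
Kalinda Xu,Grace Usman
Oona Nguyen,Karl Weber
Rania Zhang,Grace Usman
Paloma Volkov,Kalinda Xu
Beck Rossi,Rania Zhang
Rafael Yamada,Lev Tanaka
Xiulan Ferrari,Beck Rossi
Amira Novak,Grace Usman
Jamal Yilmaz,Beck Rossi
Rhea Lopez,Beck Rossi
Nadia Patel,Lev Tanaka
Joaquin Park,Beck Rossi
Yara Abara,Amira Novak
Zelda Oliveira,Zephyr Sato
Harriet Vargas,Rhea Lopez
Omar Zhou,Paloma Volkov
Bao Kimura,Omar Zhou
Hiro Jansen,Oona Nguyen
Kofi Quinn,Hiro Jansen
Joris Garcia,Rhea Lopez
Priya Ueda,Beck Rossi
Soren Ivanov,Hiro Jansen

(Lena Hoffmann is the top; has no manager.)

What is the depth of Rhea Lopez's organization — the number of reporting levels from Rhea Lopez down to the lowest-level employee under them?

1

The longest chain under Rhea Lopez runs Rhea Lopez → Joris Garcia, which is 1 level below Rhea Lopez.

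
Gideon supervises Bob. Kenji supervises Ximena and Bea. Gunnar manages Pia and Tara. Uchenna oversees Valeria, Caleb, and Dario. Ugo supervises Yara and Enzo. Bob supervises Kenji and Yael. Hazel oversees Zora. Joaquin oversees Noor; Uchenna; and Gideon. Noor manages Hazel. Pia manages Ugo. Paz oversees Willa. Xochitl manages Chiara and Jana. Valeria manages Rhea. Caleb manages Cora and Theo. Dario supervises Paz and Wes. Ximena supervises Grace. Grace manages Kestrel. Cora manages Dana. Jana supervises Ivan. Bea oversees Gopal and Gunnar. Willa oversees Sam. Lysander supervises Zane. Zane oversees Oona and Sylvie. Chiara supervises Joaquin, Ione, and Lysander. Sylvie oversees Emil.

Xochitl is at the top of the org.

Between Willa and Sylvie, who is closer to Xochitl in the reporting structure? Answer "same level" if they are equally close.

Sylvie

Willa is 6 levels below Xochitl; Sylvie is 4. Sylvie is higher.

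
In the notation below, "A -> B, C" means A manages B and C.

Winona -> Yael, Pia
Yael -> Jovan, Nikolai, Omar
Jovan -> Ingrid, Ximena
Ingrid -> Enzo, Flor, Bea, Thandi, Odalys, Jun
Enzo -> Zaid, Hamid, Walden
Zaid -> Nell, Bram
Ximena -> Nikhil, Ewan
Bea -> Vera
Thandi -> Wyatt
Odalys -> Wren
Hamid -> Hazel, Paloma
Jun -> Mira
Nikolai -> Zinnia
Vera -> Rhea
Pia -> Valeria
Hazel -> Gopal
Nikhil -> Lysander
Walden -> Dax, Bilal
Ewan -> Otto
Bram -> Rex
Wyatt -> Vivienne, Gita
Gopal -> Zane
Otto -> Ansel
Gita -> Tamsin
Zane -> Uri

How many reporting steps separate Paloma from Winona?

6

Chain from Paloma up to Winona: Paloma → Hamid → Enzo → Ingrid → Jovan → Yael → Winona. That is 6 steps up, so Paloma is 6 levels below Winona.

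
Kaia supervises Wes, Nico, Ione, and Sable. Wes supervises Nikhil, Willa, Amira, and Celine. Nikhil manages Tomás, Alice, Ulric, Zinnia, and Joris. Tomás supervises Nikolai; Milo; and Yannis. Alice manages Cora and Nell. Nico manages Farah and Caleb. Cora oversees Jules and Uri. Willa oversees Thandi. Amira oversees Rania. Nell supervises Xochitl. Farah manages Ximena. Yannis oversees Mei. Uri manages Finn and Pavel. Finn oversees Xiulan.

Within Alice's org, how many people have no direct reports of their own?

4

The people in Alice's organization with no one reporting to them are Xochitl, Jules, Pavel, Xiulan. That is 4.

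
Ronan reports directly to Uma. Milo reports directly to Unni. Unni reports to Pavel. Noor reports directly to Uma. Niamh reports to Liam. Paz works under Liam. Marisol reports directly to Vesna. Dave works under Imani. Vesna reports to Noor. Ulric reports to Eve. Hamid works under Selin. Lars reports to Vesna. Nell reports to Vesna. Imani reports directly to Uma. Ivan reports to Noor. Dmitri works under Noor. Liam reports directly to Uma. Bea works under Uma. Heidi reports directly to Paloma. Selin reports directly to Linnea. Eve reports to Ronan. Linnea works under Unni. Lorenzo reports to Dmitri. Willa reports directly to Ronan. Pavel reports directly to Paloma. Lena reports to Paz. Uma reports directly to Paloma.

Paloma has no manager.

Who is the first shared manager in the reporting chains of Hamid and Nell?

Paloma

Hamid's chain of managers is Selin, Linnea, Unni, Pavel, Paloma. Nell's chain of managers is Vesna, Noor, Uma, Paloma. The first manager that appears in both chains is Paloma.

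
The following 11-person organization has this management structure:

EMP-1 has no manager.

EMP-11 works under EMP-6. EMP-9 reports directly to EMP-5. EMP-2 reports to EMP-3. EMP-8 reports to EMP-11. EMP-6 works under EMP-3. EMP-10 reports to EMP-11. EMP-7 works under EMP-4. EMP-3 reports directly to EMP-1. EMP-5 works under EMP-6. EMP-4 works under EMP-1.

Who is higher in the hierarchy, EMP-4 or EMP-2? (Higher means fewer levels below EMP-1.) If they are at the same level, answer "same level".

EMP-4

EMP-4 is 1 level below EMP-1; EMP-2 is 2. EMP-4 is higher.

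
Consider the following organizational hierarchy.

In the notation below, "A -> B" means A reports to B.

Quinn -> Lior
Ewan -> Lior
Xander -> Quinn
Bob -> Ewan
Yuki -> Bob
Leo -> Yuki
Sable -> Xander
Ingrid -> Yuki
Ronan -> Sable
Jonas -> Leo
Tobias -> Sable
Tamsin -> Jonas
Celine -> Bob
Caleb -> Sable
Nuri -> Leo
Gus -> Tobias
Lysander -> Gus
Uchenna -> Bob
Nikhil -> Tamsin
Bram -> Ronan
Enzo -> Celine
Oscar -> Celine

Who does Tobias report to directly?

Tobias reports directly to Sable.

Sable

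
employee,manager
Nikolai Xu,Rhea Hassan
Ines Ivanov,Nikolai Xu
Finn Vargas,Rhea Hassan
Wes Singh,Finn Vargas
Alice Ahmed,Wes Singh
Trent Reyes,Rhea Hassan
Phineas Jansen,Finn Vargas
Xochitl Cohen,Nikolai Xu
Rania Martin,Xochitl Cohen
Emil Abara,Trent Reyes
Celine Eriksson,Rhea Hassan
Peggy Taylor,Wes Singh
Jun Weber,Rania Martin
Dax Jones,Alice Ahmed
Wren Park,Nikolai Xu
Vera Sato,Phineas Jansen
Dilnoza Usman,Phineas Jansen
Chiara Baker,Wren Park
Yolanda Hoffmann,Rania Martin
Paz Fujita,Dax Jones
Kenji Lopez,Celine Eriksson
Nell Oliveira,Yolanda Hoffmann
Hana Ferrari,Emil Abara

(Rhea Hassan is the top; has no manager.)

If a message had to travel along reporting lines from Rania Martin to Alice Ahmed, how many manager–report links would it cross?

6

Rania Martin is 3 levels below Rhea Hassan, and Alice Ahmed is 3 levels below Rhea Hassan (their lowest common manager). The shortest path runs up from Rania Martin to Rhea Hassan and back down to Alice Ahmed: 3 + 3 = 6 links.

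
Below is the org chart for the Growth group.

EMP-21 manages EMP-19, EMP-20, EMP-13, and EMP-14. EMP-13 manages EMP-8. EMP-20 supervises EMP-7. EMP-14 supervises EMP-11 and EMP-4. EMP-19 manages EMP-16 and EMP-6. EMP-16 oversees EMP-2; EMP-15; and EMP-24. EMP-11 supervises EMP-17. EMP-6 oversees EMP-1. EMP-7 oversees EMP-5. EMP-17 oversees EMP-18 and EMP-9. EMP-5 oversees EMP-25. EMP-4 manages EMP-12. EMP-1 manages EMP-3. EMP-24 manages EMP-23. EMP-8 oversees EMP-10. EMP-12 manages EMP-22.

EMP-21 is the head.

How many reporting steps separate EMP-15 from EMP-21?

Chain from EMP-15 up to EMP-21: EMP-15 → EMP-16 → EMP-19 → EMP-21. That is 3 steps up, so EMP-15 is 3 levels below EMP-21.

3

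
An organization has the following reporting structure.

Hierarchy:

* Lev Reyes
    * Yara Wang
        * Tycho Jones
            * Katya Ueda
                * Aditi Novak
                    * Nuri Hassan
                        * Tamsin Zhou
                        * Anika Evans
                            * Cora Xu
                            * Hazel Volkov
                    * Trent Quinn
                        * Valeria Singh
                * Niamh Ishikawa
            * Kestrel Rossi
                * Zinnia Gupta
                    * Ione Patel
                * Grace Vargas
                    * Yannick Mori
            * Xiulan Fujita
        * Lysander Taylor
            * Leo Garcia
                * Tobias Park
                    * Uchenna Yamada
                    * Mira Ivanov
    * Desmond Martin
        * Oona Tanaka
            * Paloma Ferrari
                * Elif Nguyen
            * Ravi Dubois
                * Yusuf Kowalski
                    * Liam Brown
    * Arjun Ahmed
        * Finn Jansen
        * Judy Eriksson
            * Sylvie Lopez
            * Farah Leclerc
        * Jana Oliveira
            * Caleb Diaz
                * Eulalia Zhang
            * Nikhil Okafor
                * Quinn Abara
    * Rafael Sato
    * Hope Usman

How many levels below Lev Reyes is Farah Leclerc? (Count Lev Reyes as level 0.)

3

Chain from Farah Leclerc up to Lev Reyes: Farah Leclerc → Judy Eriksson → Arjun Ahmed → Lev Reyes. That is 3 steps up, so Farah Leclerc is 3 levels below Lev Reyes.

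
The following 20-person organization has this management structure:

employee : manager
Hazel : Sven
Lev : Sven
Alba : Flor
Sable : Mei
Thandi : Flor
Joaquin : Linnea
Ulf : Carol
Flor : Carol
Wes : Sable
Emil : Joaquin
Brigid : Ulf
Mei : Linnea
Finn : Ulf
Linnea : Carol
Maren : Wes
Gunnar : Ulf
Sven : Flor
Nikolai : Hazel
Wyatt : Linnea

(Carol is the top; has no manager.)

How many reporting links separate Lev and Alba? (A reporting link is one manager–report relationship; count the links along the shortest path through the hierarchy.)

3

Lev is 2 levels below Flor, and Alba is 1 level below Flor (their lowest common manager). The shortest path runs up from Lev to Flor and back down to Alba: 2 + 1 = 3 links.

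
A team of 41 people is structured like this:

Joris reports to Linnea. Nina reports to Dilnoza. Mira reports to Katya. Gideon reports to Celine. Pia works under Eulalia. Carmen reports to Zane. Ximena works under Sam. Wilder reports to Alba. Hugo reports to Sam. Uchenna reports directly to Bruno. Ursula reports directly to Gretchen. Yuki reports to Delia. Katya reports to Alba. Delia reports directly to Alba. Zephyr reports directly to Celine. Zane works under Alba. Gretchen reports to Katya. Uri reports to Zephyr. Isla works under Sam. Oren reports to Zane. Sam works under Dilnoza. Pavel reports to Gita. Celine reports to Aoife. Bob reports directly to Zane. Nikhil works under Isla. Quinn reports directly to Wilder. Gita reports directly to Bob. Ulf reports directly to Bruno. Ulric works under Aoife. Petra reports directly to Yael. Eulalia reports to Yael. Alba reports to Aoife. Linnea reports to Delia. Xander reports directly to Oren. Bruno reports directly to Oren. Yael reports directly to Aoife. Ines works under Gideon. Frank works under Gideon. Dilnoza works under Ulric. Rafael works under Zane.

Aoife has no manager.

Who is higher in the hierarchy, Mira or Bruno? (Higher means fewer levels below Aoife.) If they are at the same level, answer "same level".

Mira

Mira is 3 levels below Aoife; Bruno is 4. Mira is higher.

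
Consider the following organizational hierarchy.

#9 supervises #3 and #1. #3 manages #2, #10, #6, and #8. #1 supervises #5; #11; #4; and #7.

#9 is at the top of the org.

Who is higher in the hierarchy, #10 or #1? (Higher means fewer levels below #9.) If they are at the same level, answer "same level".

#10 is 2 levels below #9; #1 is 1. #1 is higher.

#1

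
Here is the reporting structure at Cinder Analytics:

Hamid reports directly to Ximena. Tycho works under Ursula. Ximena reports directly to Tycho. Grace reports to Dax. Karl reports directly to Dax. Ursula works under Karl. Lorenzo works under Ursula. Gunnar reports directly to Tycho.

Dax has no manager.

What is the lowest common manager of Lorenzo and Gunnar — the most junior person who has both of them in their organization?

Lorenzo's chain of managers is Ursula, Karl, Dax. Gunnar's chain of managers is Tycho, Ursula, Karl, Dax. The first manager that appears in both chains is Ursula.

Ursula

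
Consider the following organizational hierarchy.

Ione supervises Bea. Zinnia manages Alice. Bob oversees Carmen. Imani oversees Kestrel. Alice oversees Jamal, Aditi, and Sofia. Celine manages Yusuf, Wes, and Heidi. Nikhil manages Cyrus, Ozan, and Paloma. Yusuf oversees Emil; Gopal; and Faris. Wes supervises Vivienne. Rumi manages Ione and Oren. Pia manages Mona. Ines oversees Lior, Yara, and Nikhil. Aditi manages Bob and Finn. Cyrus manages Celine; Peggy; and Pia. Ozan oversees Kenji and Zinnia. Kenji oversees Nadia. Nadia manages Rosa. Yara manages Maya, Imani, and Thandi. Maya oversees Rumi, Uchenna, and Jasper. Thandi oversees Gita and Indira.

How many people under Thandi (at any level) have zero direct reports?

The people in Thandi's organization with no one reporting to them are Indira, Gita. That is 2.

2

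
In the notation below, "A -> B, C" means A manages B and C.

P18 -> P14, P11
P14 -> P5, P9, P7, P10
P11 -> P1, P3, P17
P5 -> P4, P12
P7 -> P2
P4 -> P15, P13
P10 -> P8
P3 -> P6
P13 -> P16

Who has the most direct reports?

Direct-report counts: P18 has 2; P11 has 3; P3 has 1; P14 has 4; P10 has 1; P7 has 1; P5 has 2; P4 has 2; P13 has 1. The largest is 4, held by P14.

P14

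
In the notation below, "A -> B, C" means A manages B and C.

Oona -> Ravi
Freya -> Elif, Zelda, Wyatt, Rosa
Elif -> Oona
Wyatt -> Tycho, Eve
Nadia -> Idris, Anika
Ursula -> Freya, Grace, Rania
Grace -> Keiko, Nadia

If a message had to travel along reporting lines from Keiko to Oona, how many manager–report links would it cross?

5

Keiko is 2 levels below Ursula, and Oona is 3 levels below Ursula (their lowest common manager). The shortest path runs up from Keiko to Ursula and back down to Oona: 2 + 3 = 5 links.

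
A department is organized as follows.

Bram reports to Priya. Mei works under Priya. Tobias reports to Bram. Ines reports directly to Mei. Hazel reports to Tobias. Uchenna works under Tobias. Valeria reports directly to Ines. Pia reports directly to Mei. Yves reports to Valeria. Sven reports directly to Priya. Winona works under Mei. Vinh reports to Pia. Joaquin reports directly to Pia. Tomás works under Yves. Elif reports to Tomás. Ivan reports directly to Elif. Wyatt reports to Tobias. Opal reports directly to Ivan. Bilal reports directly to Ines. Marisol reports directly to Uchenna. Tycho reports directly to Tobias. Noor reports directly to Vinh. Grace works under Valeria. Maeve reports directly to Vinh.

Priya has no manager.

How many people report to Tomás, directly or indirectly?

3

Tomás directly manages Elif. Under Elif: Ivan, Opal (2). That's 3 in total.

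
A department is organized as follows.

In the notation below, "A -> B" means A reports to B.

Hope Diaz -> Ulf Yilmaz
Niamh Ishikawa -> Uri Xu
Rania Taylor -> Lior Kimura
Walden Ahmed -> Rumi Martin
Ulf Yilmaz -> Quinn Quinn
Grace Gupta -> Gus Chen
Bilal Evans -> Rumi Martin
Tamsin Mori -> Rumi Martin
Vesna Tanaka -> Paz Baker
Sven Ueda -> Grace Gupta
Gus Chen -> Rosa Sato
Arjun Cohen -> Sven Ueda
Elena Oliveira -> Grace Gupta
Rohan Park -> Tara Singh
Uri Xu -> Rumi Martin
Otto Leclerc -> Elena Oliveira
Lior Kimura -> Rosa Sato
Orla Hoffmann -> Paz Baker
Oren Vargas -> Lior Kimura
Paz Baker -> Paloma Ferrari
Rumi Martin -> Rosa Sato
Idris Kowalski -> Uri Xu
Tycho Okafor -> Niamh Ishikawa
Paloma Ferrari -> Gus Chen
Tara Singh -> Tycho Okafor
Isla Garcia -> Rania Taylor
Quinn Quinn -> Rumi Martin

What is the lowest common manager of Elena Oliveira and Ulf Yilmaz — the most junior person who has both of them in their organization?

Rosa Sato

Elena Oliveira's chain of managers is Grace Gupta, Gus Chen, Rosa Sato. Ulf Yilmaz's chain of managers is Quinn Quinn, Rumi Martin, Rosa Sato. The first manager that appears in both chains is Rosa Sato.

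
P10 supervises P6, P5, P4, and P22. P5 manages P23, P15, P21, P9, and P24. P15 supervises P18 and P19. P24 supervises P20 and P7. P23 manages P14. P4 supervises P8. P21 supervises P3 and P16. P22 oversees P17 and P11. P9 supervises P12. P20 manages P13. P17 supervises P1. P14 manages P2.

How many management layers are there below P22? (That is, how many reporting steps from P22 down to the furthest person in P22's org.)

The longest chain under P22 runs P22 → P17 → P1, which is 2 levels below P22.

2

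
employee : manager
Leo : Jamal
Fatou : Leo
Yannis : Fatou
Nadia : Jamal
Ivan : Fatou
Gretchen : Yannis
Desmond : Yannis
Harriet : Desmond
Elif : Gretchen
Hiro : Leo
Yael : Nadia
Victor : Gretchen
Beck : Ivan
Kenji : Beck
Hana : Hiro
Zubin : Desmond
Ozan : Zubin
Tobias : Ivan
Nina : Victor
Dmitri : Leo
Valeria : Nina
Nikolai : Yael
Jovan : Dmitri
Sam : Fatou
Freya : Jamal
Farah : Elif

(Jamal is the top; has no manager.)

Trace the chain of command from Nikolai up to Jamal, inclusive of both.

Nikolai -> Yael -> Nadia -> Jamal

Nikolai reports to Yael. Yael reports to Nadia. Nadia reports to Jamal. Jamal is at the top.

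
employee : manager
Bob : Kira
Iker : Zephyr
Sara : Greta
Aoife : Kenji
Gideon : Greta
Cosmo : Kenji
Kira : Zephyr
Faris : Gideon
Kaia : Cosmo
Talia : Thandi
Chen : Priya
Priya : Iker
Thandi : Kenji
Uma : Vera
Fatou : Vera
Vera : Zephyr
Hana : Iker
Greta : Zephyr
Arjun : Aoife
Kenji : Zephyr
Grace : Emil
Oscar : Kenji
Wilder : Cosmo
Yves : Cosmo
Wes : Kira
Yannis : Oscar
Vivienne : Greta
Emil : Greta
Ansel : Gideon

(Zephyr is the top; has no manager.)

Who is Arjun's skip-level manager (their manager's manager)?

Arjun reports to Aoife, and Aoife reports to Kenji. So Arjun's skip-level manager is Kenji.

Kenji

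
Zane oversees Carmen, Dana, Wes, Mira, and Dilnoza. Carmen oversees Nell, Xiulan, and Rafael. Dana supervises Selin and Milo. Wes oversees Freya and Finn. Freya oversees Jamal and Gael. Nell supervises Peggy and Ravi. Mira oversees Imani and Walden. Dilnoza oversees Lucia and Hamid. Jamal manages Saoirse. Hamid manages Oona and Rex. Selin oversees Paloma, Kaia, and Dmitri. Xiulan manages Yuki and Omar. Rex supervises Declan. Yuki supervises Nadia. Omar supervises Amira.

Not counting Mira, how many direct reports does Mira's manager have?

Mira reports to Zane. Zane's other direct reports are Carmen, Dana, Wes, Dilnoza — 4 peers.

4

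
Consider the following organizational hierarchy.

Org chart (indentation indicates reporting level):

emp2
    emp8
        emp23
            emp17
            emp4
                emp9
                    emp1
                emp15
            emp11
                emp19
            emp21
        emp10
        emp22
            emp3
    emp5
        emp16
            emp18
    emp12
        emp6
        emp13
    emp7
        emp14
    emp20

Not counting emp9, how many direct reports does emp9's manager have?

emp9 reports to emp4. emp4's other direct reports are emp15 — 1 peer.

1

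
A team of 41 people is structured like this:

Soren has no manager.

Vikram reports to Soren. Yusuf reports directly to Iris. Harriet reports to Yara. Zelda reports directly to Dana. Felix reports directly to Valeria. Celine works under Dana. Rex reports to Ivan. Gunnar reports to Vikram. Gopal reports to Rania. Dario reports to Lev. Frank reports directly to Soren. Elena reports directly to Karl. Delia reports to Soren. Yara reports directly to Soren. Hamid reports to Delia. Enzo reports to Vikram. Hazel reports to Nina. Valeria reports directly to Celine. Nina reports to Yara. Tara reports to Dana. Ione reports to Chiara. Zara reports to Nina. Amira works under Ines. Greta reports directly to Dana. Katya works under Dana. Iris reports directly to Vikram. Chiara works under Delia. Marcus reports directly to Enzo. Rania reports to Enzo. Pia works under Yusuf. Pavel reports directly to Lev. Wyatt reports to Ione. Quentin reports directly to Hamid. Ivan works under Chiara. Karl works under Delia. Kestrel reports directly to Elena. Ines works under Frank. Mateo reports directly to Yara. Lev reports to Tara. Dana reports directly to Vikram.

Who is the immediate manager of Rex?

Ivan

Rex reports directly to Ivan.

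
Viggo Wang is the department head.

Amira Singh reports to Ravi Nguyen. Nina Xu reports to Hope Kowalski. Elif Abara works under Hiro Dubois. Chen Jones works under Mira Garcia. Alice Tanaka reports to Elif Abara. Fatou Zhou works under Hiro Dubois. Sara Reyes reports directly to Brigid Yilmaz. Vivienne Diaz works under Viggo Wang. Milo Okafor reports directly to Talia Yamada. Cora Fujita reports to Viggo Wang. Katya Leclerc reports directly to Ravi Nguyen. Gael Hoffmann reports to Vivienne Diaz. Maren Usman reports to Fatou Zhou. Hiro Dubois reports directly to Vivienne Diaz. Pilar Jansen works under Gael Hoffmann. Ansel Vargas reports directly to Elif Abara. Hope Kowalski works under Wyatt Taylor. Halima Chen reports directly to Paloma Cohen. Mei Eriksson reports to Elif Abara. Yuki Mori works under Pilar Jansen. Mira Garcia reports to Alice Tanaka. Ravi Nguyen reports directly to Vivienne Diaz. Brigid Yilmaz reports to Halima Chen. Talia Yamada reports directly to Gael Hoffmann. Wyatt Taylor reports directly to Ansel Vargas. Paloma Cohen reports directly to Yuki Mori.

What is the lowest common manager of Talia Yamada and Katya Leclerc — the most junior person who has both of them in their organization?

Talia Yamada's chain of managers is Gael Hoffmann, Vivienne Diaz, Viggo Wang. Katya Leclerc's chain of managers is Ravi Nguyen, Vivienne Diaz, Viggo Wang. The first manager that appears in both chains is Vivienne Diaz.

Vivienne Diaz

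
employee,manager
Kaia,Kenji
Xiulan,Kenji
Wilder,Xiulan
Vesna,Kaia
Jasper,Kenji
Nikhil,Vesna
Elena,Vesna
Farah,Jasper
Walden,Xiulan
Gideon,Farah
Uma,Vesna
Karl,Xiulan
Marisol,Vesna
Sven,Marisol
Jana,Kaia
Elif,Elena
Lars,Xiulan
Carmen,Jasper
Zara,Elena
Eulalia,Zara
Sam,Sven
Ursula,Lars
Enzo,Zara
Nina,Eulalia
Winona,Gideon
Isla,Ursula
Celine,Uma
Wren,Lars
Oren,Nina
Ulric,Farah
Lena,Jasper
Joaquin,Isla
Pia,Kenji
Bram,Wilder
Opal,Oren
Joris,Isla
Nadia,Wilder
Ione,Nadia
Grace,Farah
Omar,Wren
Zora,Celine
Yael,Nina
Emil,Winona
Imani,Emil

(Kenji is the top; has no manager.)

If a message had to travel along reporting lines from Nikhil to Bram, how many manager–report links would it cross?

Nikhil is 3 levels below Kenji, and Bram is 3 levels below Kenji (their lowest common manager). The shortest path runs up from Nikhil to Kenji and back down to Bram: 3 + 3 = 6 links.

6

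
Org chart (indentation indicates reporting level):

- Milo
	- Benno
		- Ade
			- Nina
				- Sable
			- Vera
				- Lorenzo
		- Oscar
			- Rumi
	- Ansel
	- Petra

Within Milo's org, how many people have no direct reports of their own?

The people in Milo's organization with no one reporting to them are Petra, Ansel, Rumi, Lorenzo, Sable. That is 5.

5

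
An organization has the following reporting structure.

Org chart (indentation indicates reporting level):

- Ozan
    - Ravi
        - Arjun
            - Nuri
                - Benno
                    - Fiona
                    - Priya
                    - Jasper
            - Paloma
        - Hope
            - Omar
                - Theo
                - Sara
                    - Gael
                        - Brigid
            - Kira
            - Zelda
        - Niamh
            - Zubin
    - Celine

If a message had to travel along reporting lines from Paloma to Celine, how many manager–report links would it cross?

Paloma is 3 levels below Ozan, and Celine is 1 level below Ozan (their lowest common manager). The shortest path runs up from Paloma to Ozan and back down to Celine: 3 + 1 = 4 links.

4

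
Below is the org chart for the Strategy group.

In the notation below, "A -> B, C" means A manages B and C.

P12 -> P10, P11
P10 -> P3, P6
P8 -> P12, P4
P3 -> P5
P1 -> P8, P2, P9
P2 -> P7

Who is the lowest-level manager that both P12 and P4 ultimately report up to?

P12's chain of managers is P8, P1. P4's chain of managers is P8, P1. The first manager that appears in both chains is P8.

P8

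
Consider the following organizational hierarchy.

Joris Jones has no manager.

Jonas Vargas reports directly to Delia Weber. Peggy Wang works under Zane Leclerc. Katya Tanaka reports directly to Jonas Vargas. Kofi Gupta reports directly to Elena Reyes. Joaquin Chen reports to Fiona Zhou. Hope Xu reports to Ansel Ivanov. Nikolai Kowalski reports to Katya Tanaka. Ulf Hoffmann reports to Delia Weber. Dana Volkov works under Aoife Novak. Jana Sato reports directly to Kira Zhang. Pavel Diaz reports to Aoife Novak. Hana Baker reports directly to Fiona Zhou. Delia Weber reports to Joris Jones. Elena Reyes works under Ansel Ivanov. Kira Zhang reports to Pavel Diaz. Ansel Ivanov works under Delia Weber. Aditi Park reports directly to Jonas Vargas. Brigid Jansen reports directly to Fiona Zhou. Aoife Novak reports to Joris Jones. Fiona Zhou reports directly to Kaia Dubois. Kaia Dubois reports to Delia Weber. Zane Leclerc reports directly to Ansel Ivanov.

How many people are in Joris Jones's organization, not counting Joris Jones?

22

Joris Jones directly manages Aoife Novak, Delia Weber. Under Aoife Novak: Dana Volkov, Pavel Diaz, Kira Zhang, Jana Sato (4). Under Delia Weber: Jonas Vargas, Aditi Park, Katya Tanaka, Nikolai Kowalski, Ansel Ivanov, Zane Leclerc, Peggy Wang, Elena Reyes, Kofi Gupta, Hope Xu, Kaia Dubois, Fiona Zhou, Hana Baker, Brigid Jansen, Joaquin Chen, Ulf Hoffmann (16). So Joris Jones's organization is 2 direct reports plus everyone under them: 5 + 17 = 22.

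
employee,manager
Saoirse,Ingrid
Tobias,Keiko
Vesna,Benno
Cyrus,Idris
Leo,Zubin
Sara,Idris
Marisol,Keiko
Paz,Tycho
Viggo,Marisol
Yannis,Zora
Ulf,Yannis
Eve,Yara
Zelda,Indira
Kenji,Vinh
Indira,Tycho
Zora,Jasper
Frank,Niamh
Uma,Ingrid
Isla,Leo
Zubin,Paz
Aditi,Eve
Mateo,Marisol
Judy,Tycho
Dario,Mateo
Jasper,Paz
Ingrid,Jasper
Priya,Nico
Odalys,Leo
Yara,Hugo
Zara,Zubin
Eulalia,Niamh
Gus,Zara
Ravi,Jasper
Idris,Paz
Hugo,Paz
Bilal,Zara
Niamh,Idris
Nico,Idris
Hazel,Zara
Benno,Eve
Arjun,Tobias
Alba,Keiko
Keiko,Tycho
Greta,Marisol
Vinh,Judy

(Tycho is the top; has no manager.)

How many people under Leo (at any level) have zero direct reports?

The people in Leo's organization with no one reporting to them are Odalys, Isla. That is 2.

2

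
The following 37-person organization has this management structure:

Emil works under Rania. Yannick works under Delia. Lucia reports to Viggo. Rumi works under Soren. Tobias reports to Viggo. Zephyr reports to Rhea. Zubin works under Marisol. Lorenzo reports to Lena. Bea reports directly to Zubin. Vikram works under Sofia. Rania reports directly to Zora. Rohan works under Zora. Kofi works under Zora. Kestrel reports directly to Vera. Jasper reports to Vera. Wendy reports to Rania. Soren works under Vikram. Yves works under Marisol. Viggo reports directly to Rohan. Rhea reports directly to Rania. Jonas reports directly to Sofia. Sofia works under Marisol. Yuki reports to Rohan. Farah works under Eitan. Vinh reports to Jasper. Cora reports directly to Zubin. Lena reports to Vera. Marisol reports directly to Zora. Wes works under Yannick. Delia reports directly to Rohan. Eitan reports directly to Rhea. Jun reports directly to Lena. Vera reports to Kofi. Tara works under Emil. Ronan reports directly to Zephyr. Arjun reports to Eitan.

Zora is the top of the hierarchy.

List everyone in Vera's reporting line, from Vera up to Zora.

Vera reports to Kofi. Kofi reports to Zora. Zora is at the top.

Vera -> Kofi -> Zora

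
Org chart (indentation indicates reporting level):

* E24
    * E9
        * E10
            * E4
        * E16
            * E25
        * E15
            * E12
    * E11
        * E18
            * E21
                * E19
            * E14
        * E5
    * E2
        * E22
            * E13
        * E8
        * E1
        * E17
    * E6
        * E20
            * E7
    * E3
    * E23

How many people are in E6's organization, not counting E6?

2

E6 directly manages E20. Under E20: E7 (1). That's 2 in total.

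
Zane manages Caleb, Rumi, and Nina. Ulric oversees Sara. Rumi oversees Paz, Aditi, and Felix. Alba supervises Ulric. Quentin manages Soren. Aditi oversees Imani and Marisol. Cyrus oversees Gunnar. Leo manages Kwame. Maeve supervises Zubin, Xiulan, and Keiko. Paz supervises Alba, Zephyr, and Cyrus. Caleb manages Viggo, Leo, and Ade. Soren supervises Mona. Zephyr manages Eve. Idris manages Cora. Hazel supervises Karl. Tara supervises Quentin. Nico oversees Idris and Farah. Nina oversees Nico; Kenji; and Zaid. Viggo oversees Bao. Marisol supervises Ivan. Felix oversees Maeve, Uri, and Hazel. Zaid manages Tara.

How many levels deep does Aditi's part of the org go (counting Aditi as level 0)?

The longest chain under Aditi runs Aditi → Marisol → Ivan, which is 2 levels below Aditi.

2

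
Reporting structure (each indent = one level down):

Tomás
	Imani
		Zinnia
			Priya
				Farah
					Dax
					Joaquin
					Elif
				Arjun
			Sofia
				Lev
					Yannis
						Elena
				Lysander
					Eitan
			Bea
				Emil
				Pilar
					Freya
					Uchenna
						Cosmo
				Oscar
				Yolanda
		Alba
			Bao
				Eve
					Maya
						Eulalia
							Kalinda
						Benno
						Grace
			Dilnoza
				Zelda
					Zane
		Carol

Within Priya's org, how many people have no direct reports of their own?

The people in Priya's organization with no one reporting to them are Arjun, Elif, Joaquin, Dax. That is 4.

4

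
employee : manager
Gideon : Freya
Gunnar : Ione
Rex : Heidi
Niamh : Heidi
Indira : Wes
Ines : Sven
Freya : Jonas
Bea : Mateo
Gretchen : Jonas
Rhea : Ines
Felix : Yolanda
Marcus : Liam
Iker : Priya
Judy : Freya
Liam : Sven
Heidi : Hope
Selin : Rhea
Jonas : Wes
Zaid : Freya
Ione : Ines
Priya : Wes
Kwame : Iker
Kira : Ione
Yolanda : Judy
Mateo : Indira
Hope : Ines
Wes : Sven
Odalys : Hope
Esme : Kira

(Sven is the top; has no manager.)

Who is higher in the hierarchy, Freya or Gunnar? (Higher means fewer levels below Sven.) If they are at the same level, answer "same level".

Both Freya and Gunnar are 3 levels below Sven.

same level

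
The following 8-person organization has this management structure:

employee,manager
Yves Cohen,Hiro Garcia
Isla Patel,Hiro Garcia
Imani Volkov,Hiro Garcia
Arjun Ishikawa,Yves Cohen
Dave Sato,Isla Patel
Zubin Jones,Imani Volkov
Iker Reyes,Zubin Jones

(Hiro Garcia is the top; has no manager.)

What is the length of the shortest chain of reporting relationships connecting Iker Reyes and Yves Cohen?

4

Iker Reyes is 3 levels below Hiro Garcia, and Yves Cohen is 1 level below Hiro Garcia (their lowest common manager). The shortest path runs up from Iker Reyes to Hiro Garcia and back down to Yves Cohen: 3 + 1 = 4 links.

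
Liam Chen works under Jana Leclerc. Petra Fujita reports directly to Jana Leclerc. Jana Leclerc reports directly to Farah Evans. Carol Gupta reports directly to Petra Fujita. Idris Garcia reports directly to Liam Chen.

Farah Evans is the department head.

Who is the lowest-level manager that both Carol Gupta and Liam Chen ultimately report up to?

Carol Gupta's chain of managers is Petra Fujita, Jana Leclerc, Farah Evans. Liam Chen's chain of managers is Jana Leclerc, Farah Evans. The first manager that appears in both chains is Jana Leclerc.

Jana Leclerc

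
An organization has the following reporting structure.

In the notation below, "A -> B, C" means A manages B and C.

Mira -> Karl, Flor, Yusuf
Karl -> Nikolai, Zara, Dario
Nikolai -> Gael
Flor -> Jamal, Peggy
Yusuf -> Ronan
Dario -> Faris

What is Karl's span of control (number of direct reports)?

Karl directly manages Nikolai, Zara, Dario. That is 3 direct reports.

3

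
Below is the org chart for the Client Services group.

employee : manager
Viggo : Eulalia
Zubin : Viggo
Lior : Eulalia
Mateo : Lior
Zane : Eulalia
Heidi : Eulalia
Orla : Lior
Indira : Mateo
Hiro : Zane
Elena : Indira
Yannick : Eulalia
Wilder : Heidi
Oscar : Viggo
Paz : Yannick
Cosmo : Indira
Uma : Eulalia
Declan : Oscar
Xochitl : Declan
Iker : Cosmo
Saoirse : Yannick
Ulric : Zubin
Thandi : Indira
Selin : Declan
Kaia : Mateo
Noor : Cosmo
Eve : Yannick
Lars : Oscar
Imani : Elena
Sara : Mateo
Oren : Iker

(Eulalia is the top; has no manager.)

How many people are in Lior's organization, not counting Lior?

Lior directly manages Mateo, Orla. Under Mateo: Sara, Kaia, Indira, Thandi, Cosmo, Noor, Iker, Oren, Elena, Imani (10). Orla has no reports. So Lior's organization is 2 direct reports plus everyone under them: 11 + 1 = 12.

12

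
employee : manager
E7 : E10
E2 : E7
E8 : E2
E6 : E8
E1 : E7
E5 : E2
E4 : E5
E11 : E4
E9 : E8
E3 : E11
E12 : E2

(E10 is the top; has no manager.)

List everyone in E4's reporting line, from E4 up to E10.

E4 -> E5 -> E2 -> E7 -> E10

E4 reports to E5. E5 reports to E2. E2 reports to E7. E7 reports to E10. E10 is at the top.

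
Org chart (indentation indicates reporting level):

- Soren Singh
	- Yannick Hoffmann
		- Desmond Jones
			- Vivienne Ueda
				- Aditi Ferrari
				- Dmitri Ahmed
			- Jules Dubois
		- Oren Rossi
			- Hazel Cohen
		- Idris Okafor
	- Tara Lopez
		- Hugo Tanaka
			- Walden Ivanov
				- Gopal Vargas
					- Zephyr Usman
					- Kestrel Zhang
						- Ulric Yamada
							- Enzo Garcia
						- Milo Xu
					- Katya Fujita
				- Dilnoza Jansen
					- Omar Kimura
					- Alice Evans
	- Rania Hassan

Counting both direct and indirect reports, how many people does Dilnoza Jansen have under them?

Dilnoza Jansen directly manages Omar Kimura, Alice Evans. Omar Kimura has no reports. Alice Evans has no reports. So Dilnoza Jansen's organization is 2 direct reports plus everyone under them: 1 + 1 = 2.

2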